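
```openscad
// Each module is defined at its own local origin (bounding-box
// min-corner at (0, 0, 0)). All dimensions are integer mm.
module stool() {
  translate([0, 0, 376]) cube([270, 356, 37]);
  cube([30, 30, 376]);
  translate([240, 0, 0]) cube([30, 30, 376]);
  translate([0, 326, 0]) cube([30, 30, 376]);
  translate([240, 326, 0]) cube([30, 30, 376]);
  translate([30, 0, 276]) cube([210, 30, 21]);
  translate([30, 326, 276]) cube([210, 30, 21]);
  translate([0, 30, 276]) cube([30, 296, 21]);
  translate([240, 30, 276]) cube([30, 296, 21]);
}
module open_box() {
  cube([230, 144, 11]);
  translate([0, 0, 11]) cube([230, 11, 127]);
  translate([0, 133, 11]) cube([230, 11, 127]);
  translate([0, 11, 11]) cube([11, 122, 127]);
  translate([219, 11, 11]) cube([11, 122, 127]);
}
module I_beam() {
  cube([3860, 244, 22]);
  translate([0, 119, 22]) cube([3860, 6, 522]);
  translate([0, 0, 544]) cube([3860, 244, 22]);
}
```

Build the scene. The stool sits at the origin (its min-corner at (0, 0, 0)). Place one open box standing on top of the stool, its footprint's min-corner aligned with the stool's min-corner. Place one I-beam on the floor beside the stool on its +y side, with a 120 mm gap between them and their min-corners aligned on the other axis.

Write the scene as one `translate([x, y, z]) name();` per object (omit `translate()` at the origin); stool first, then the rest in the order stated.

stool();
translate([0, 0, 413]) open_box();
translate([0, 476, 0]) I_beam();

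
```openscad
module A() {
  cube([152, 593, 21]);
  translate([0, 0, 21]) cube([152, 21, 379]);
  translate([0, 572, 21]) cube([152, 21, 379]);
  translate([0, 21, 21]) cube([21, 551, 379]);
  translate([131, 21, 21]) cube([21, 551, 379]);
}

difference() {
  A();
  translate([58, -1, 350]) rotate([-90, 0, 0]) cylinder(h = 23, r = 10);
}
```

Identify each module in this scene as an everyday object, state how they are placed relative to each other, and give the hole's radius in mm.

The subtracted cylinder has r = 10 mm.

A is an open box. The open box has a circular hole through its front wall. The hole's radius is 10 mm.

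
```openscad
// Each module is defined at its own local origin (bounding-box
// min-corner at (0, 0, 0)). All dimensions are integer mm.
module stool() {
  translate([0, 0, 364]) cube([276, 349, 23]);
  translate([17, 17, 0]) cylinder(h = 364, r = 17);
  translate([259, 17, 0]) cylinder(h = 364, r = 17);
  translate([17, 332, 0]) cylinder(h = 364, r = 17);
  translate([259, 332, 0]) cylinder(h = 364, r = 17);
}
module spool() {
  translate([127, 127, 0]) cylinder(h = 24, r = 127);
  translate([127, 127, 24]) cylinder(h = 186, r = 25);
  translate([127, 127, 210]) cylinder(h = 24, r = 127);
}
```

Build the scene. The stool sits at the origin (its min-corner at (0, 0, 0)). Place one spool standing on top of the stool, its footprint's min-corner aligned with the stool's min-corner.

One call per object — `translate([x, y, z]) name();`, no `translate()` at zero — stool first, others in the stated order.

stool();
translate([0, 0, 387]) spool();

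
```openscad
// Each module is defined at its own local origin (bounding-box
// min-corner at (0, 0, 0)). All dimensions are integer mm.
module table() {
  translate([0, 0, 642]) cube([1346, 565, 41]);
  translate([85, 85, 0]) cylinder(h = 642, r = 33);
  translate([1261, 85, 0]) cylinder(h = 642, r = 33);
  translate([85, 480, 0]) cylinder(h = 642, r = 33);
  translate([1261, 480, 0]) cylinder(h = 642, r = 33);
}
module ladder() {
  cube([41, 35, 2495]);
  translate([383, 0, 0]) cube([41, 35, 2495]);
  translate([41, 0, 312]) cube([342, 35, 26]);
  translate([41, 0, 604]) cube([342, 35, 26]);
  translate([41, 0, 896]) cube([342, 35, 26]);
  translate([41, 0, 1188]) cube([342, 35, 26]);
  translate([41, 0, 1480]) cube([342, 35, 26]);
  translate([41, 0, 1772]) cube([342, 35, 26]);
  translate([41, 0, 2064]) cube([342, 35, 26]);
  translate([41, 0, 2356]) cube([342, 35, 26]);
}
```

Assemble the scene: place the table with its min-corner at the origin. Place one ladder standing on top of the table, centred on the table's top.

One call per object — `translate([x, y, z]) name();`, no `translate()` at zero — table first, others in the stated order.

table();
translate([461, 265, 683]) ladder();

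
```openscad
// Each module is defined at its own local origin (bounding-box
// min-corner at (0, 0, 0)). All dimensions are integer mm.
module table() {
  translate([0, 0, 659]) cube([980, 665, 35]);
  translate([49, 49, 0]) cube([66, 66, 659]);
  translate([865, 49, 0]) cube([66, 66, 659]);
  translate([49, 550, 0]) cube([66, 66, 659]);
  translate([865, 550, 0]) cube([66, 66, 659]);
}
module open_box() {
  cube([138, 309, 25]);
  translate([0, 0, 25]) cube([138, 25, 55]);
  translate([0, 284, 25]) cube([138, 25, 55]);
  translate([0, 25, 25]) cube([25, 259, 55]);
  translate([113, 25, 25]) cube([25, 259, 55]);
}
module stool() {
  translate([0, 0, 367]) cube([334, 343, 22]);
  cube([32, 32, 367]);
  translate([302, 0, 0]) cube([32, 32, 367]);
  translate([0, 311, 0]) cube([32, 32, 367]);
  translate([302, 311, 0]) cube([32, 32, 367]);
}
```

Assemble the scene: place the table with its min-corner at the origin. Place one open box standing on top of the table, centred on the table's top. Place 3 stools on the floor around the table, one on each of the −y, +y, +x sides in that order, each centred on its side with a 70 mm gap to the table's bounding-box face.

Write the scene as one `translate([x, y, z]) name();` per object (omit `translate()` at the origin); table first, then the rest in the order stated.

table();
translate([421, 178, 694]) open_box();
translate([323, -413, 0]) stool();
translate([323, 735, 0]) stool();
translate([1050, 161, 0]) stool();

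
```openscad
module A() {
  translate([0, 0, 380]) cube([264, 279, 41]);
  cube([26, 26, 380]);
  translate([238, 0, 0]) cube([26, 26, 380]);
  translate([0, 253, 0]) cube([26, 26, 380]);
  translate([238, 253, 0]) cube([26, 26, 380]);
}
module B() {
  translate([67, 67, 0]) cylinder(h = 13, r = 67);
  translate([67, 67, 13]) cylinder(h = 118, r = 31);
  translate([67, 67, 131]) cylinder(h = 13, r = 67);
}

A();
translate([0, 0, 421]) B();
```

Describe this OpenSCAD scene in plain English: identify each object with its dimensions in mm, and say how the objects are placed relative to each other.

A is a four-legged stool. The seat is 264×279 mm, 41 mm thick, top at z = 421 mm. It stands on four square legs, each 26×26 mm in cross-section, from z = 0 to the seat underside, each flush with a corner of the seat.

B is a spool: two coaxial disc flanges of radius 67 mm and thickness 13 mm, joined by a core cylinder of radius 31 mm and height 118 mm. The lower flange rests on z = 0 and the three cylinders share a vertical axis.

The spool is on top of the stool.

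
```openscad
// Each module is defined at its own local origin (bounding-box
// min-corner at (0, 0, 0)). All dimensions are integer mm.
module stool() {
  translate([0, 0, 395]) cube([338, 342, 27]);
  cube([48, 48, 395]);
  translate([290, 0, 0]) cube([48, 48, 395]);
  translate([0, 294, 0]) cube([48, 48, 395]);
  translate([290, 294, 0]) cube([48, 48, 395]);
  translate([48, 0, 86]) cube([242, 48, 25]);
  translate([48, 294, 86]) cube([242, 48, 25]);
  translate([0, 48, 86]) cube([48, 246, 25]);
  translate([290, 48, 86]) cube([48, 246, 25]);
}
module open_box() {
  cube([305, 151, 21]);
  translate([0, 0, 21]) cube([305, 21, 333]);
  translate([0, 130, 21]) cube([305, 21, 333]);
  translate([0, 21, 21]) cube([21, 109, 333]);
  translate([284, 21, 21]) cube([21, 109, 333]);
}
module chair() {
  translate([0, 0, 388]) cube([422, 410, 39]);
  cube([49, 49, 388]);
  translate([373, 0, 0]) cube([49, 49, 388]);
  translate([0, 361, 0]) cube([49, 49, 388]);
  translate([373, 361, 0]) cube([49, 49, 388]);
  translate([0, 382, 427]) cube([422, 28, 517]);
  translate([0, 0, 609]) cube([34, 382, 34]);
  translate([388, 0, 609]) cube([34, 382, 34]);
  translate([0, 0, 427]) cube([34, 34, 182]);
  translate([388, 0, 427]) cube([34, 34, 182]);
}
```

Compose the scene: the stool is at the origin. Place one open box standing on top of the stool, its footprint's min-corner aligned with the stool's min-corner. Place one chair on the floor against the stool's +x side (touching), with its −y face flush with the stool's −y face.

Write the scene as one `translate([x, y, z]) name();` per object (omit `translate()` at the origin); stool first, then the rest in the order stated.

stool();
translate([0, 0, 422]) open_box();
translate([338, 0, 0]) chair();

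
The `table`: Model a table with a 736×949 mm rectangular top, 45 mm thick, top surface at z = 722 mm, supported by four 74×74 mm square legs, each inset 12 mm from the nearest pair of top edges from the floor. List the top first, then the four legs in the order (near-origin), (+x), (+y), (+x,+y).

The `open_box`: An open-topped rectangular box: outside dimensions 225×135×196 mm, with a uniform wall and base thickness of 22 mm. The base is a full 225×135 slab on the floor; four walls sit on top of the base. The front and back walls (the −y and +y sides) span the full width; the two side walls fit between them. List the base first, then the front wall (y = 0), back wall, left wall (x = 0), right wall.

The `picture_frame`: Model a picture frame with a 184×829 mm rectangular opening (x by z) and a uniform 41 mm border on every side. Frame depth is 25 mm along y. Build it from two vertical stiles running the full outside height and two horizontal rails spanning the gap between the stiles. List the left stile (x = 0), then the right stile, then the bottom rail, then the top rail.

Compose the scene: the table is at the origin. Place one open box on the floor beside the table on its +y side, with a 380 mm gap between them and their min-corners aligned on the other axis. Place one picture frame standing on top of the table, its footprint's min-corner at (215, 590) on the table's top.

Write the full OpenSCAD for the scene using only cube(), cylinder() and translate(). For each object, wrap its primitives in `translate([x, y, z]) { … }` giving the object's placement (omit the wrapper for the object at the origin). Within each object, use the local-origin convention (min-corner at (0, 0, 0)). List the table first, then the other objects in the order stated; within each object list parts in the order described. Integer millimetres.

translate([0, 0, 677]) cube([736, 949, 45]);
translate([12, 12, 0]) cube([74, 74, 677]);
translate([650, 12, 0]) cube([74, 74, 677]);
translate([12, 863, 0]) cube([74, 74, 677]);
translate([650, 863, 0]) cube([74, 74, 677]);
translate([0, 1329, 0]) {
  cube([225, 135, 22]);
  translate([0, 0, 22]) cube([225, 22, 174]);
  translate([0, 113, 22]) cube([225, 22, 174]);
  translate([0, 22, 22]) cube([22, 91, 174]);
  translate([203, 22, 22]) cube([22, 91, 174]);
}
translate([215, 590, 722]) {
  cube([41, 25, 911]);
  translate([225, 0, 0]) cube([41, 25, 911]);
  translate([41, 0, 0]) cube([184, 25, 41]);
  translate([41, 0, 870]) cube([184, 25, 41]);
}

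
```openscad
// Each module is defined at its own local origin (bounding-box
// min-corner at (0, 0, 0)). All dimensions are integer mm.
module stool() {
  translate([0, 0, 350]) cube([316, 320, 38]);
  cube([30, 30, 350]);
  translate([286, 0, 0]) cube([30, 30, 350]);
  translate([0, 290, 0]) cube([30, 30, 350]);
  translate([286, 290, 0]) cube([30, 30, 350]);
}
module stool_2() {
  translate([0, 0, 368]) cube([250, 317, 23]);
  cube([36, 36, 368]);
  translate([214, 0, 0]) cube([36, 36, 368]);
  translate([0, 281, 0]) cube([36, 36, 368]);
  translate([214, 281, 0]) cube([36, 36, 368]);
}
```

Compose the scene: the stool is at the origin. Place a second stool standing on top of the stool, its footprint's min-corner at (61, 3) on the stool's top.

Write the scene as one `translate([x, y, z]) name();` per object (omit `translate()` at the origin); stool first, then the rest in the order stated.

stool();
translate([61, 3, 388]) stool_2();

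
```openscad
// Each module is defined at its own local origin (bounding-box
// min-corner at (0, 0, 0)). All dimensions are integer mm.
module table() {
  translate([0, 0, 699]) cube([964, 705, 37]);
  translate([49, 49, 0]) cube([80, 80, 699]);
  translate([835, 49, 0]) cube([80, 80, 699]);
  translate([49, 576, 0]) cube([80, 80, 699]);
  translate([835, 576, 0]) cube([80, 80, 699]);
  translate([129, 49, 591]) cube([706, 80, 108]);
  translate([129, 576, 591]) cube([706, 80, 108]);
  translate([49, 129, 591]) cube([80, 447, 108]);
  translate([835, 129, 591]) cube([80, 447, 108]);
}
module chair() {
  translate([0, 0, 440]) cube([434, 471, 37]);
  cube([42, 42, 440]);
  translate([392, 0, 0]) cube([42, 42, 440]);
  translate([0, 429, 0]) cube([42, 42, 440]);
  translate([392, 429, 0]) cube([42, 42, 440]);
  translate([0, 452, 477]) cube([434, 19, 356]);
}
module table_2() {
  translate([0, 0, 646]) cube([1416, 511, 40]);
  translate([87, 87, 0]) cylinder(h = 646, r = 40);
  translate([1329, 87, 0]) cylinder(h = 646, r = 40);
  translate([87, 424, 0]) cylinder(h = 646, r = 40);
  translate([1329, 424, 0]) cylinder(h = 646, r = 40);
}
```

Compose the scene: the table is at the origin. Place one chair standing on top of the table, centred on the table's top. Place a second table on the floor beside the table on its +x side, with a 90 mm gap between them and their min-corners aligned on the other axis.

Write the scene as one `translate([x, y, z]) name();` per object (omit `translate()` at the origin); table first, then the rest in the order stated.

table();
translate([265, 117, 736]) chair();
translate([1054, 0, 0]) table_2();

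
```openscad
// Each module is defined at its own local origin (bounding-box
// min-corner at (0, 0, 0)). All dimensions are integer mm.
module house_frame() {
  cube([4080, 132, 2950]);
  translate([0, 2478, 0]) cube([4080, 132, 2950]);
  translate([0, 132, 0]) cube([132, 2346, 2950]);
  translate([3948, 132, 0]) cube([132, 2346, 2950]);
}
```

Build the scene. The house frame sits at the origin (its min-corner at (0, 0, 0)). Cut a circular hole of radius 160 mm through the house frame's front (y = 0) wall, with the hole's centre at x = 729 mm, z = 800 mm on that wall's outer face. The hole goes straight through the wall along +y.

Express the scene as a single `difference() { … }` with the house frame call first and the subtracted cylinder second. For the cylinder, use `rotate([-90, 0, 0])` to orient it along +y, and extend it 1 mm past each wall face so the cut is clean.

difference() {
  house_frame();
  translate([729, -1, 800]) rotate([-90, 0, 0]) cylinder(h = 134, r = 160);
}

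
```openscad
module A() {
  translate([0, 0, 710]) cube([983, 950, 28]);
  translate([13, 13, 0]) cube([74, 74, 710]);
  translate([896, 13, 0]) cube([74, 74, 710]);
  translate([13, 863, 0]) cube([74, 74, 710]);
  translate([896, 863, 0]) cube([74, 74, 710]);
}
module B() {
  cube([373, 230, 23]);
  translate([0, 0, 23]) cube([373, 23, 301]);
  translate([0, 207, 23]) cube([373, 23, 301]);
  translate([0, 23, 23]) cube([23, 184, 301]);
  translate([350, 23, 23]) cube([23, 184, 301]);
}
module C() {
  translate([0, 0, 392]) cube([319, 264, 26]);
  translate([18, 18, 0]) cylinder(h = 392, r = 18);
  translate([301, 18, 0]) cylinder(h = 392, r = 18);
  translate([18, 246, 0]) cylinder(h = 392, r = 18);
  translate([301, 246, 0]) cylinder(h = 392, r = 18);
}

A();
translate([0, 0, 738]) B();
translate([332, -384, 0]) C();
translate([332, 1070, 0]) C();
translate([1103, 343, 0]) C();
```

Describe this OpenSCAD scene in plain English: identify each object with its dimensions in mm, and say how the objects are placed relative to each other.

A is a table: top 983 mm (x) × 950 mm (y), 28 mm thick, upper face at z = 738 mm, on four 74×74 mm square legs, each inset 13 mm from the nearest pair of top edges, running from z = 0 to the bottom of the top.

B is an open-topped rectangular box: outside dimensions 373×230×324 mm, with a uniform wall and base thickness of 23 mm. The base is a full 373×230 slab on the floor; four walls sit on top of the base. The front and back walls (the −y and +y sides) span the full width; the two side walls fit between them.

C is a four-legged stool. The seat is a 319×264×26 mm slab whose top surface is at z = 418 mm; four round legs, each 36 mm in diameter, run from the floor (z = 0) to the underside of the seat, each leg's axis is inset half a diameter from the nearest pair of seat edges (so the leg's bounding box is flush with the corner).

The open box is on top of the table. Three stools sit around the table at the −y, +y, +x sides.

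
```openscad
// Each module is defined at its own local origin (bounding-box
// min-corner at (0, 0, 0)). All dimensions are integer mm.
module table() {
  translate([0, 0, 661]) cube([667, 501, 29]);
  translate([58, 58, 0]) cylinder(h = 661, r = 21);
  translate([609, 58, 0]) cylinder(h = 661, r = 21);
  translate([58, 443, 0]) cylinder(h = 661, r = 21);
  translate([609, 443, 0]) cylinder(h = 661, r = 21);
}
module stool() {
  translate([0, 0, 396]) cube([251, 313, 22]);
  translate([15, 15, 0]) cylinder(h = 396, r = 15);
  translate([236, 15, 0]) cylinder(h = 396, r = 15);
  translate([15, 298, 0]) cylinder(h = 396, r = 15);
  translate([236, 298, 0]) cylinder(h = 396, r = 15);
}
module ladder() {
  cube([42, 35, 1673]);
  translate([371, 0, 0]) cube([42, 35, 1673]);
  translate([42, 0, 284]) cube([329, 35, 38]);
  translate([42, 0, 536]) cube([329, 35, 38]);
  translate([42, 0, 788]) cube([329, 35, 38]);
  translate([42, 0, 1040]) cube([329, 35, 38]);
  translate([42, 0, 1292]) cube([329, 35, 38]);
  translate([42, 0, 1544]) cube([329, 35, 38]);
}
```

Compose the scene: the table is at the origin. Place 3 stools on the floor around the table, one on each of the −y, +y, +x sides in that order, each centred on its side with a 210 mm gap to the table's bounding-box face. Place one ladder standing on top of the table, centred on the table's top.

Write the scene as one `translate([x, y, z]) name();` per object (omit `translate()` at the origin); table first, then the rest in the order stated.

table();
translate([208, -523, 0]) stool();
translate([208, 711, 0]) stool();
translate([877, 94, 0]) stool();
translate([127, 233, 690]) ladder();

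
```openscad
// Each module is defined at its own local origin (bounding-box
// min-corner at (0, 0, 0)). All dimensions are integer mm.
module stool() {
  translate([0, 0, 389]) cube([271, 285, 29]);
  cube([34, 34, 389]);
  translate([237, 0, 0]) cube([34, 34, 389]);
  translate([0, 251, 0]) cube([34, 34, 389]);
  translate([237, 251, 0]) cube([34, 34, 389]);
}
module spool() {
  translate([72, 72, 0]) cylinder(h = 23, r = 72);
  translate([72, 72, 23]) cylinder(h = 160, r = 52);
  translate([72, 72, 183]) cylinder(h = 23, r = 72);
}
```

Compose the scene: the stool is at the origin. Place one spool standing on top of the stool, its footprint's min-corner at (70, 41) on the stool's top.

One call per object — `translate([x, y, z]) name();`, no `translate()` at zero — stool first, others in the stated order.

stool();
translate([70, 41, 418]) spool();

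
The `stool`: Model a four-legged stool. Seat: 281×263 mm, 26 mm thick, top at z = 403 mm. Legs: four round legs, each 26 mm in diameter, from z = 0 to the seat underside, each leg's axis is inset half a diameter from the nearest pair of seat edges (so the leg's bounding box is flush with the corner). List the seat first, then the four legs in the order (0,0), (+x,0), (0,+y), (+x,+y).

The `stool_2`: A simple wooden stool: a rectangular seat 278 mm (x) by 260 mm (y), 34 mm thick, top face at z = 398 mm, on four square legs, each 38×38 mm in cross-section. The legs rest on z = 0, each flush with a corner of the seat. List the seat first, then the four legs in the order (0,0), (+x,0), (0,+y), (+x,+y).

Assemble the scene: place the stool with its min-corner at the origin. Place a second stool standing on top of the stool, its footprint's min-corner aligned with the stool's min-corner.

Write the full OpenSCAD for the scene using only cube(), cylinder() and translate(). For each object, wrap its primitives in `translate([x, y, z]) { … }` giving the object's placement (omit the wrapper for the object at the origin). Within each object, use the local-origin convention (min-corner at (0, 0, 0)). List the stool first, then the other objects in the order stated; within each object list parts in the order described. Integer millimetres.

translate([0, 0, 377]) cube([281, 263, 26]);
translate([13, 13, 0]) cylinder(h = 377, r = 13);
translate([268, 13, 0]) cylinder(h = 377, r = 13);
translate([13, 250, 0]) cylinder(h = 377, r = 13);
translate([268, 250, 0]) cylinder(h = 377, r = 13);
translate([0, 0, 403]) {
  translate([0, 0, 364]) cube([278, 260, 34]);
  cube([38, 38, 364]);
  translate([240, 0, 0]) cube([38, 38, 364]);
  translate([0, 222, 0]) cube([38, 38, 364]);
  translate([240, 222, 0]) cube([38, 38, 364]);
}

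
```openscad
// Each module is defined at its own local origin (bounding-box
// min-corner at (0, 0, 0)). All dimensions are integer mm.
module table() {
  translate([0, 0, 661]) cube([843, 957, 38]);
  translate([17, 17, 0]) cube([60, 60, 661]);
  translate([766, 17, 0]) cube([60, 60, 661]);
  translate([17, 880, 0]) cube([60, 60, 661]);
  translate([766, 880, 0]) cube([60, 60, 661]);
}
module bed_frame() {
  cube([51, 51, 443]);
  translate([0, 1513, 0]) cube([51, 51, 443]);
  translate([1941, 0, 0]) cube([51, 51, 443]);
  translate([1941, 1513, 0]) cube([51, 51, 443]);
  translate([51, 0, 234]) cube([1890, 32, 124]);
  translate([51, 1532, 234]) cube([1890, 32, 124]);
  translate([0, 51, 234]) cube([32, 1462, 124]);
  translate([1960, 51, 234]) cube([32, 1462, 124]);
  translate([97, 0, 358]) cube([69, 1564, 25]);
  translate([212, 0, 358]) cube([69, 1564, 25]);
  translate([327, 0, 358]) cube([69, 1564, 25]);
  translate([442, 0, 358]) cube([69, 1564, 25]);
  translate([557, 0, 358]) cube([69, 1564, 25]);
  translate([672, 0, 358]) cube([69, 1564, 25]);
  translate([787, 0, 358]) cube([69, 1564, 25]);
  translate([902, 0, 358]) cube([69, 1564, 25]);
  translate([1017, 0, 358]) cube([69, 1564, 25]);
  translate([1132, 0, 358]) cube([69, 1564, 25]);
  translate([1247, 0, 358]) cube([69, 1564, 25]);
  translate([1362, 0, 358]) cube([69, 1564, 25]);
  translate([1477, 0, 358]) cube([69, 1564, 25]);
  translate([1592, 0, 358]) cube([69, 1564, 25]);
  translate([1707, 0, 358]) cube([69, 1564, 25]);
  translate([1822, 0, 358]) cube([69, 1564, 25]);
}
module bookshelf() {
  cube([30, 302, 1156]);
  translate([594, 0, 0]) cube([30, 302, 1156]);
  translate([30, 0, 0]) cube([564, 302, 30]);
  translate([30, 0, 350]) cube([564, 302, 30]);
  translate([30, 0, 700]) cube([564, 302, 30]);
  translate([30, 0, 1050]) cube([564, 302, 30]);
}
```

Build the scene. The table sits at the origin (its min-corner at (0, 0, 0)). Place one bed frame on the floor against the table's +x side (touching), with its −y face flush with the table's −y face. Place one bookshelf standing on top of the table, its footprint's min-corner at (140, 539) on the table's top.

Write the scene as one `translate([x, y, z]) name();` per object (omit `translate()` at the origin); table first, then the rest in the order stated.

table();
translate([843, 0, 0]) bed_frame();
translate([140, 539, 699]) bookshelf();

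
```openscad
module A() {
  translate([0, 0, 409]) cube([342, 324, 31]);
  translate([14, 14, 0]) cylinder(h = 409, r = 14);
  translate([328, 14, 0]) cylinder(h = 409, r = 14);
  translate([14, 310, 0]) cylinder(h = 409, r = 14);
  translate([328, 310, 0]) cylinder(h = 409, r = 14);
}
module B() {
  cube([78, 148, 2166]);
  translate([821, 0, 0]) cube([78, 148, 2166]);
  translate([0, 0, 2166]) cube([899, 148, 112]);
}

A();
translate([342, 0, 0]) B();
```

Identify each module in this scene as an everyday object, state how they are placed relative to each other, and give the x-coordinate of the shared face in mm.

The stool's +x face and the door frame's −x face are both at x = 342 mm.

A is a stool. B is a door frame. The door frame is against the stool's +x side, with their −y faces flush. The x-coordinate of the shared face is 342 mm.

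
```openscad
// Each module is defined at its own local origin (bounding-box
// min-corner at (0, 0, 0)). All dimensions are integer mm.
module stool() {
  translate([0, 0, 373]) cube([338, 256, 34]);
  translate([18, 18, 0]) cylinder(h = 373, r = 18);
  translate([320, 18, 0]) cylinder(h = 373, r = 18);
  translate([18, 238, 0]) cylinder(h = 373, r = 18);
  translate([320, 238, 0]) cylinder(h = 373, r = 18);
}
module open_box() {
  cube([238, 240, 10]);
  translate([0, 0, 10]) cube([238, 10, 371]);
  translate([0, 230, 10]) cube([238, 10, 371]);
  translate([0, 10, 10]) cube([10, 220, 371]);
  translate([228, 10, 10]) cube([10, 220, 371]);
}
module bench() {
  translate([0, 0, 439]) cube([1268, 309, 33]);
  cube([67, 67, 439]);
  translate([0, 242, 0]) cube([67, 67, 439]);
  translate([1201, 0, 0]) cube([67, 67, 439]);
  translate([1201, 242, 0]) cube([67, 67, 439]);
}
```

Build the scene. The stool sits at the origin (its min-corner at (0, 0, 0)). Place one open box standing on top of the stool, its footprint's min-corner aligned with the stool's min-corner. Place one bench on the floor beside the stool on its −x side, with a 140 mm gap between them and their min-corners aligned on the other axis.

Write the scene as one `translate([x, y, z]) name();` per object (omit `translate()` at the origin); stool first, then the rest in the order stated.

stool();
translate([0, 0, 407]) open_box();
translate([-1408, 0, 0]) bench();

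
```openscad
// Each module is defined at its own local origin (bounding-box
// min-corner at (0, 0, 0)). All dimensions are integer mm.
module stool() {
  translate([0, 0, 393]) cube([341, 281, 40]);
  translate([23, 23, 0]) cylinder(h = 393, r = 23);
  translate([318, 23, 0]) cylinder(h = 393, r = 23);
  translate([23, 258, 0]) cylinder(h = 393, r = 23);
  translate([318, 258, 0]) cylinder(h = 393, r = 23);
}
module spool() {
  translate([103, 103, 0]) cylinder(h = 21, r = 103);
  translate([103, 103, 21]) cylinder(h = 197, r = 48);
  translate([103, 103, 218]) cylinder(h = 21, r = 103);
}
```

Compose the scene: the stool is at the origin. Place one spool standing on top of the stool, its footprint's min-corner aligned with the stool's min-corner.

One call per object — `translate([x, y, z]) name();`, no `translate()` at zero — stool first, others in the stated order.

stool();
translate([0, 0, 433]) spool();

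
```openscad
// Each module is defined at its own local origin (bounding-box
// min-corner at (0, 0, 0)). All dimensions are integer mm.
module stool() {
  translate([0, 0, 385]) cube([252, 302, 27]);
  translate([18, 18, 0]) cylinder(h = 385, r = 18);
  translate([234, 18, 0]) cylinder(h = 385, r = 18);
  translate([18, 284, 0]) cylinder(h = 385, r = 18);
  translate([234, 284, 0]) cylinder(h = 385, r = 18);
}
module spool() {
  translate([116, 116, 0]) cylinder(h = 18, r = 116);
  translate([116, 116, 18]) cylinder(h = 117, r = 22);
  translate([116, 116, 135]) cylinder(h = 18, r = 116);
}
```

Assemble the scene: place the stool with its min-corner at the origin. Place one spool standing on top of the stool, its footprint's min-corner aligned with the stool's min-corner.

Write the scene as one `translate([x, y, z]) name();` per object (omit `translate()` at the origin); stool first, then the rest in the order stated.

stool();
translate([0, 0, 412]) spool();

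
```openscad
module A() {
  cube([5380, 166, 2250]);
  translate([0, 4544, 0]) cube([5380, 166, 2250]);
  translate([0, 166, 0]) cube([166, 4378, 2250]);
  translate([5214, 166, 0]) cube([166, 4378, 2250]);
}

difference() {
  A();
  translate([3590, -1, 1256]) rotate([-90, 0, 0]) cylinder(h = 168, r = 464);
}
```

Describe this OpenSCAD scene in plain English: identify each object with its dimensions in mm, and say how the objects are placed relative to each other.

A is a box-shaped house frame (walls only): outside footprint 5380×4710 mm, wall height 2250 mm, wall thickness 166 mm. The two y-facing walls run the full x-width; the two x-facing walls fit between the inner faces of the y-facing walls.

The house frame has a circular hole of radius 464 mm through its front wall, centred at (x = 3590, z = 1256).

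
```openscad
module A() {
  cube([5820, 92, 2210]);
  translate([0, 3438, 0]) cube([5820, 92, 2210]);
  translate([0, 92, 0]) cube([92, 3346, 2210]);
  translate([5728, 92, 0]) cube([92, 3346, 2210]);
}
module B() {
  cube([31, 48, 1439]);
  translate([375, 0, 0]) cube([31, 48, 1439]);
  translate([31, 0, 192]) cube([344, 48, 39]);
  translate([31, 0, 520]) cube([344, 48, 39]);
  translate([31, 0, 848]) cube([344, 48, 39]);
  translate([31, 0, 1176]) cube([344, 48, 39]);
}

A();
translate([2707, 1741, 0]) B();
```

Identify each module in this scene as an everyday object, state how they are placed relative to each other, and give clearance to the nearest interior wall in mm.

Clearances: x = 2615, y = 1649; minimum 1649 mm.

A is a house frame. B is a ladder. The ladder sits inside the house frame, centred. The clearance to the nearest interior wall is 1649 mm.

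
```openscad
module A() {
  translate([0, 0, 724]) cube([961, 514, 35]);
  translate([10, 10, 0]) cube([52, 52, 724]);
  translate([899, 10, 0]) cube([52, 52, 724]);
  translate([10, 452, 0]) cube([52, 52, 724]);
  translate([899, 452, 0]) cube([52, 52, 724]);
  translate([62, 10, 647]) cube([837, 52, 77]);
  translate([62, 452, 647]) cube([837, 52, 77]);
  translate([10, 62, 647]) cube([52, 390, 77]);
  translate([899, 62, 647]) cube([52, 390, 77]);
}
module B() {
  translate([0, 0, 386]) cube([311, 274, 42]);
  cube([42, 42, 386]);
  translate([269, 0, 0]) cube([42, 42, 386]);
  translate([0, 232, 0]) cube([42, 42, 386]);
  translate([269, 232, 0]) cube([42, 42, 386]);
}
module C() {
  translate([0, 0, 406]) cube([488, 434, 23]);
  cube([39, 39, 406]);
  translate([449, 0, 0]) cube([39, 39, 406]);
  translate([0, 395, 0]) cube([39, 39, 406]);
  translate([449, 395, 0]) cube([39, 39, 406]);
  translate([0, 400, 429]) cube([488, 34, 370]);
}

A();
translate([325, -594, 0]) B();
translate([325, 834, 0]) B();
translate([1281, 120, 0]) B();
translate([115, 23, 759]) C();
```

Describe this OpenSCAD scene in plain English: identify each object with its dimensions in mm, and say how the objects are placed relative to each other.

A is a rectangular dining table. The top is 961×514×35 mm with its upper surface at z = 759 mm. It stands on four 52×52 mm square legs, each inset 10 mm from the nearest pair of top edges, running from the floor to the underside of the top. Four apron rails, 52 mm thick and 77 mm tall, run between adjacent legs with their top edges flush with the underside of the top and their outer faces flush with the legs' outer faces.

B is a four-legged stool. The seat is 311×274 mm, 42 mm thick, top at z = 428 mm. It stands on four square legs, each 42×42 mm in cross-section, from z = 0 to the seat underside, each flush with a corner of the seat.

C is a chair. The seat is a 488×434×23 mm slab with its top at z = 429 mm, on four 39×39 mm corner legs (flush with the seat edges, standing on z = 0). A flat backrest 34 mm thick, 370 mm tall, spans the full seat width and rises from the seat top along its +y edge, rear face flush with the rear of the seat.

Three stools sit around the table at the −y, +y, +x sides. The chair is on top of the table.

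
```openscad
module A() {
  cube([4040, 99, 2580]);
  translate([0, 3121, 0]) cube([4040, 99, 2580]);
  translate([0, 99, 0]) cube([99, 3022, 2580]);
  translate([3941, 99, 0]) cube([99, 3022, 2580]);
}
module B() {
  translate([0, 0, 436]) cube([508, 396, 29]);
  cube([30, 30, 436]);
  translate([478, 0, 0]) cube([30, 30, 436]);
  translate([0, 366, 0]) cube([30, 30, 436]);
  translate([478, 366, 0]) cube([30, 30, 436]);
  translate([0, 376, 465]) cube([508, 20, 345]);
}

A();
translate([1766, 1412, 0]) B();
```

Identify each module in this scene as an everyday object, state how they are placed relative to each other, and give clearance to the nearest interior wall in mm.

Clearances: x = 1667, y = 1313; minimum 1313 mm.

A is a house frame. B is a chair. The chair sits inside the house frame, centred. The clearance to the nearest interior wall is 1313 mm.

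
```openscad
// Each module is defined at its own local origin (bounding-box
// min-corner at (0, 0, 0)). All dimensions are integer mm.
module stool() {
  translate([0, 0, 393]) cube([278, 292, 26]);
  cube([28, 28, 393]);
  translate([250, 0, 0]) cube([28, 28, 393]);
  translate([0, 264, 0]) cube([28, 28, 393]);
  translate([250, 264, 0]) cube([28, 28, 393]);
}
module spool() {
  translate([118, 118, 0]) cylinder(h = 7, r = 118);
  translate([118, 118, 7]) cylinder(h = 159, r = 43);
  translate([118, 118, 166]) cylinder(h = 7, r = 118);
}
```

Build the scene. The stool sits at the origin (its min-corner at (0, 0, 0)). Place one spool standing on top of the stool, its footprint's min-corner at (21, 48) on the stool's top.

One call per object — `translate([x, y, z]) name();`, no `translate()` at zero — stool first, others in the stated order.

stool();
translate([21, 48, 419]) spool();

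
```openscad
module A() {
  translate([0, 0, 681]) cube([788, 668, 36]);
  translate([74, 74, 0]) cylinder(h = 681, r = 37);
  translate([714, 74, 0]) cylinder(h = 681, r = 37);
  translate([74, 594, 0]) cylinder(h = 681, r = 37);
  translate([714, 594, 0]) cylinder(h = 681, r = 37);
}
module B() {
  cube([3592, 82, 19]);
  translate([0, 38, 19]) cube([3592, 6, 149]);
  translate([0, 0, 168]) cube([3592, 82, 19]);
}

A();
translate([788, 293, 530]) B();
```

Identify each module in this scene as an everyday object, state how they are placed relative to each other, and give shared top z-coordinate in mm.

A is a table. B is an I-beam. The I-beam is beside the table with their tops flush at z = 717. The shared top z-coordinate is 717 mm.

Both tops at z = 717 mm.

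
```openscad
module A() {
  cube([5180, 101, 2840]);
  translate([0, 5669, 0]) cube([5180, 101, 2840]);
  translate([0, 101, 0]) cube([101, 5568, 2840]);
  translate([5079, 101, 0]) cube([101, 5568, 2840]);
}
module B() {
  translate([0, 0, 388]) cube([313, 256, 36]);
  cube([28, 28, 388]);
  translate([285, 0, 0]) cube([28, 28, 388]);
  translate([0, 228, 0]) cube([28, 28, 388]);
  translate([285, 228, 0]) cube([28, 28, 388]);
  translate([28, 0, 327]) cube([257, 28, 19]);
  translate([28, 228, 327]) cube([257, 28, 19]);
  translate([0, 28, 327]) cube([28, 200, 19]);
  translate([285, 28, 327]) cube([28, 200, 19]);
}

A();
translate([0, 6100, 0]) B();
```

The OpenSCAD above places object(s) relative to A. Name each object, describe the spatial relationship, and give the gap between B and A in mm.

The stool's nearest face is 330 mm from the house frame's +y face.

A is a house frame. B is a stool. The stool is on the floor beside the house frame on its +y side. The gap between the stool and the house frame is 330 mm.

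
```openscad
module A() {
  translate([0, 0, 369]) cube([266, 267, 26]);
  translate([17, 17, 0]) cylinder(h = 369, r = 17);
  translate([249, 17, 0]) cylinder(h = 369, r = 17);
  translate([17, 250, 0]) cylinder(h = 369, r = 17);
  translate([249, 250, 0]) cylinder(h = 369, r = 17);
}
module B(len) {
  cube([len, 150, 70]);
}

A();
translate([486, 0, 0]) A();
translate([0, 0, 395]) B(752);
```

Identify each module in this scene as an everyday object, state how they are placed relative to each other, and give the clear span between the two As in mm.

Second stool starts at x = 486; first ends at x = 266; clear span = 486 − 266 = 220 mm.

A is a stool. B is a beam. A beam spans the tops of two stools. The clear span between the two stools is 220 mm.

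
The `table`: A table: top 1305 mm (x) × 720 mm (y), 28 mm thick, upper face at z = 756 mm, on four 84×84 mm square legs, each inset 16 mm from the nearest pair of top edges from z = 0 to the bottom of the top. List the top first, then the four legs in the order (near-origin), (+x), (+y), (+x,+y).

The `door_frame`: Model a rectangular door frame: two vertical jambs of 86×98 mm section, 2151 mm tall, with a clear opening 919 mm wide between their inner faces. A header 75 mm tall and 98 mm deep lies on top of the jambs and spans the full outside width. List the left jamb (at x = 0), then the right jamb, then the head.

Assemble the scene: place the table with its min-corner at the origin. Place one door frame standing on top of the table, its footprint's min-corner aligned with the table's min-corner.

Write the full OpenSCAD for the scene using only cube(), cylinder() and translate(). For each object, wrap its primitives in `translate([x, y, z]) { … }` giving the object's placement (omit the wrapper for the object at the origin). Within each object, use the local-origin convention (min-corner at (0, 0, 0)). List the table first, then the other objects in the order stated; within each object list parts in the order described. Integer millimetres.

translate([0, 0, 728]) cube([1305, 720, 28]);
translate([16, 16, 0]) cube([84, 84, 728]);
translate([1205, 16, 0]) cube([84, 84, 728]);
translate([16, 620, 0]) cube([84, 84, 728]);
translate([1205, 620, 0]) cube([84, 84, 728]);
translate([0, 0, 756]) {
  cube([86, 98, 2151]);
  translate([1005, 0, 0]) cube([86, 98, 2151]);
  translate([0, 0, 2151]) cube([1091, 98, 75]);
}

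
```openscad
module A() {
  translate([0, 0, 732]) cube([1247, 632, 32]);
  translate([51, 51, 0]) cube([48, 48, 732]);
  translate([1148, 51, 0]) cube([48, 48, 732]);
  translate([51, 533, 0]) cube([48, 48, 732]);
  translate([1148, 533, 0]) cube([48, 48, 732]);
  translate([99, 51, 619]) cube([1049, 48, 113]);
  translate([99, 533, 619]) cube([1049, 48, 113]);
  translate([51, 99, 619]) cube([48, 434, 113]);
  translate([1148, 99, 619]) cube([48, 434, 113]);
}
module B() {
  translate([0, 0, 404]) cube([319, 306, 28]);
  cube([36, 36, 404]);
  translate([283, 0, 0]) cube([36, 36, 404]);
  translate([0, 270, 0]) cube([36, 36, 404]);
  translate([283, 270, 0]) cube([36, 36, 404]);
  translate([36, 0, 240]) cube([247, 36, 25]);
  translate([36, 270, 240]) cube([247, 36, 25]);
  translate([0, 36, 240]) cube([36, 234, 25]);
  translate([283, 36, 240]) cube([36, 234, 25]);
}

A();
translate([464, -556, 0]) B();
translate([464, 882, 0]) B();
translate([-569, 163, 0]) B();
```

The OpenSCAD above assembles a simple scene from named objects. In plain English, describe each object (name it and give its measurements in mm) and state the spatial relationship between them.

A is a table: top 1247 mm (x) × 632 mm (y), 32 mm thick, upper face at z = 764 mm, on four 48×48 mm square legs, each inset 51 mm from the nearest pair of top edges, running from z = 0 to the bottom of the top. Four apron rails, 48 mm thick and 113 mm tall, run between adjacent legs with their top edges flush with the underside of the top and their outer faces flush with the legs' outer faces.

B is a four-legged stool. The seat is 319×306 mm, 28 mm thick, top at z = 432 mm. It stands on four square legs, each 36×36 mm in cross-section, from z = 0 to the seat underside, each flush with a corner of the seat. Four stretchers, 36 mm wide and 25 mm tall, connect adjacent legs with their undersides at z = 240 mm, each running between the inner faces of the legs it joins and aligned with the legs' outer faces on the other axis.

Three stools sit around the table at the −y, +y, −x sides.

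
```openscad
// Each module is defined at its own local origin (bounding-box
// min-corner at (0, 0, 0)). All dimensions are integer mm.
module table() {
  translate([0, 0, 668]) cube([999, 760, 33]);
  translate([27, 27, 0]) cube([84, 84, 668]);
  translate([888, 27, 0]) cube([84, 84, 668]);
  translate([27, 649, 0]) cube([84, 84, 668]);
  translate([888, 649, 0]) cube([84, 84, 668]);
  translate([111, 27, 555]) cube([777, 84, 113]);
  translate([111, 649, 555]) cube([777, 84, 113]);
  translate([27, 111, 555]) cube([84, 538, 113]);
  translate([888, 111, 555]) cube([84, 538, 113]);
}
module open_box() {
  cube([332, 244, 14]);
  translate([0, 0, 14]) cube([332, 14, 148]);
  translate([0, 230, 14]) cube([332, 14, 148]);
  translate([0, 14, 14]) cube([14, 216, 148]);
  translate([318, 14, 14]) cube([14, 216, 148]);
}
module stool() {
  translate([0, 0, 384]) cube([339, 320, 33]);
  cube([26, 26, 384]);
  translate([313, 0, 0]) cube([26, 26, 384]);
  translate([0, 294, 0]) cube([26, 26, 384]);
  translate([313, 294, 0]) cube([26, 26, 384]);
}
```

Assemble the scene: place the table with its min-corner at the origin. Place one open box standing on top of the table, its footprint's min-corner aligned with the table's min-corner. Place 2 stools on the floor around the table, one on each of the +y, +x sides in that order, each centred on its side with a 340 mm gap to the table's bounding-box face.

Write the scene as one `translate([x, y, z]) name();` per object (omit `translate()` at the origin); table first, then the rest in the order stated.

table();
translate([0, 0, 701]) open_box();
translate([330, 1100, 0]) stool();
translate([1339, 220, 0]) stool();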